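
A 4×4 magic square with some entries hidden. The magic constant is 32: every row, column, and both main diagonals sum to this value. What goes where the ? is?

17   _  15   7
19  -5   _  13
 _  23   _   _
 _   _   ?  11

3

Row 1: 17 + 15 + 7 + ? = 32, so (1,2) = -7.
Row 2 must total 32; the given cells sum to 27, so (2,3) = 5.
Using column 2: -7 + (-5) + 23 + ? → (4,2) = 32 − 11 = 21.
Column 4 needs 32; the known cells sum to 31, so (3,4) = 1.
From main diagonal, 32 − (17 + (-5) + 11) gives (3,3) = 9.
The remaining cell in anti-diagonal is (4,1) = 32 − 35 = -3.
Row 3: 23 + 9 + 1 + ? = 32, so (3,1) = -1.
The remaining cell in row 4 is (4,3) = 32 − 29 = 3.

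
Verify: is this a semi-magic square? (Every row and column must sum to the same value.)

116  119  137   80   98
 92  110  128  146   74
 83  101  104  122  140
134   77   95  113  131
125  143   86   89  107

Yes

Row 1: 116 + 119 + 137 + 80 + 98 = 550.
Row 2: 92 + 110 + 128 + 146 + 74 = 550.
Row 3: 83 + 101 + 104 + 122 + 140 = 550.
Row 4: 134 + 77 + 95 + 113 + 131 = 550.
Row 5: 125 + 143 + 86 + 89 + 107 = 550.
Column 1: 116 + 92 + 83 + 134 + 125 = 550.
Column 2: 119 + 110 + 101 + 77 + 143 = 550.
Column 3: 137 + 128 + 104 + 95 + 86 = 550.
Column 4: 80 + 146 + 122 + 113 + 89 = 550.
Column 5: 98 + 74 + 140 + 131 + 107 = 550.
All lines sum to 550.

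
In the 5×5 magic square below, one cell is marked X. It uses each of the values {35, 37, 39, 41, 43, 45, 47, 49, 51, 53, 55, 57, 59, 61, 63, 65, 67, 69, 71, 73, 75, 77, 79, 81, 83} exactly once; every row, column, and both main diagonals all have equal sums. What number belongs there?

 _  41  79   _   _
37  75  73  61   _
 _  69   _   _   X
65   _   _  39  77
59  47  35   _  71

43

The 25 entries sum to 1475, so each line sums to 1475/5 = 295.
Using row 2: 37 + 75 + 73 + 61 + ? → (2,5) = 295 − 246 = 49.
From row 5, 295 − (59 + 47 + 35 + 71) gives (5,4) = 83.
The remaining cell in column 2 is (4,2) = 295 − 232 = 63.
Row 4 needs 295; the known cells sum to 244, so (4,3) = 51.
Column 3: 79 + 73 + 51 + 35 + ? = 295, so (3,3) = 57.
Main diagonal must total 295; the given cells sum to 242, so (1,1) = 53.
Anti-diagonal: 61 + 57 + 63 + 59 + ? = 295, so (1,5) = 55.
Row 1: 53 + 41 + 79 + 55 + ? = 295, so (1,4) = 67.
Using column 1: 53 + 37 + 65 + 59 + ? → (3,1) = 295 − 214 = 81.
From column 4, 295 − (67 + 61 + 39 + 83) gives (3,4) = 45.
The remaining cell in column 5 is (3,5) = 295 − 252 = 43.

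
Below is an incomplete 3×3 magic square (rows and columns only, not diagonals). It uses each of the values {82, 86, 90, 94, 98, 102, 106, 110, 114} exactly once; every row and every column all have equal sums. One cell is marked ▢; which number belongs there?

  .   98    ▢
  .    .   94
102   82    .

The 9 entries sum to 882, so each line sums to 882/3 = 294.
Row 3: 102 + 82 + ? = 294, so (3,3) = 110.
Using column 2: 98 + 82 + ? → (2,2) = 294 − 180 = 114.
From column 3, 294 − (94 + 110) gives (1,3) = 90.

90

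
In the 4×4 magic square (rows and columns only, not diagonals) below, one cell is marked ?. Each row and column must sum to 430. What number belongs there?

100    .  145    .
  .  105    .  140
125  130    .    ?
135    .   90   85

95

Row 4 needs 430; the known cells sum to 310, so (4,2) = 120.
Using column 1: 100 + 125 + 135 + ? → (2,1) = 430 − 360 = 70.
From column 2, 430 − (105 + 130 + 120) gives (1,2) = 75.
Using row 1: 100 + 75 + 145 + ? → (1,4) = 430 − 320 = 110.
The remaining cell in row 2 is (2,3) = 430 − 315 = 115.
Column 3 needs 430; the known cells sum to 350, so (3,3) = 80.
Column 4 must total 430; the given cells sum to 335, so (3,4) = 95.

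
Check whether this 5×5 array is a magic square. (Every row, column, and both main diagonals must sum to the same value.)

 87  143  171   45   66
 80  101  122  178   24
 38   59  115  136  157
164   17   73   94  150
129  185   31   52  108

No — row 5 sums to 505 but column 3 sums to 512.

Row 1: 87 + 143 + 171 + 45 + 66 = 512.
Row 2: 80 + 101 + 122 + 178 + 24 = 505.
Row 3: 38 + 59 + 115 + 136 + 157 = 505.
Row 4: 164 + 17 + 73 + 94 + 150 = 498.
Row 5: 129 + 185 + 31 + 52 + 108 = 505.
Column 1: 87 + 80 + 38 + 164 + 129 = 498.
Column 2: 143 + 101 + 59 + 17 + 185 = 505.
Column 3: 171 + 122 + 115 + 73 + 31 = 512.
Column 4: 45 + 178 + 136 + 94 + 52 = 505.
Column 5: 66 + 24 + 157 + 150 + 108 = 505.
Main diagonal: 87 + 101 + 115 + 94 + 108 = 505.
Anti-diagonal: 66 + 178 + 115 + 17 + 129 = 505.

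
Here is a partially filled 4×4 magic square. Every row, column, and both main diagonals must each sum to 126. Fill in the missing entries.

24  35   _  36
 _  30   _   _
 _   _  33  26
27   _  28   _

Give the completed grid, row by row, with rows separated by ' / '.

24 35 31 36 / 37 30 34 25 / 38 29 33 26 / 27 32 28 39

Row 1 must total 126; the given cells sum to 95, so (1,3) = 31.
The remaining cell in column 3 is (2,3) = 126 − 92 = 34.
The remaining cell in main diagonal is (4,4) = 126 − 87 = 39.
Anti-diagonal needs 126; the known cells sum to 97, so (3,2) = 29.
Using row 3: 29 + 33 + 26 + ? → (3,1) = 126 − 88 = 38.
From row 4, 126 − (27 + 28 + 39) gives (4,2) = 32.
The remaining cell in column 1 is (2,1) = 126 − 89 = 37.
Column 4 needs 126; the known cells sum to 101, so (2,4) = 25.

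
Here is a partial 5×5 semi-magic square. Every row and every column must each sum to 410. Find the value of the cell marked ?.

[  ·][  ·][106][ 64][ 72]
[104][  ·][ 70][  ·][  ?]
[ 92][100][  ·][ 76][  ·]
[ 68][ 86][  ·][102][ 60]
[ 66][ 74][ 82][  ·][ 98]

96

From row 4, 410 − (68 + 86 + 102 + 60) gives (4,3) = 94.
The remaining cell in row 5 is (5,4) = 410 − 320 = 90.
Using column 1: 104 + 92 + 68 + 66 + ? → (1,1) = 410 − 330 = 80.
Column 3: 106 + 70 + 94 + 82 + ? = 410, so (3,3) = 58.
Using column 4: 64 + 76 + 102 + 90 + ? → (2,4) = 410 − 332 = 78.
From row 1, 410 − (80 + 106 + 64 + 72) gives (1,2) = 88.
From row 3, 410 − (92 + 100 + 58 + 76) gives (3,5) = 84.
Column 2: 88 + 100 + 86 + 74 + ? = 410, so (2,2) = 62.
Column 5: 72 + 84 + 60 + 98 + ? = 410, so (2,5) = 96.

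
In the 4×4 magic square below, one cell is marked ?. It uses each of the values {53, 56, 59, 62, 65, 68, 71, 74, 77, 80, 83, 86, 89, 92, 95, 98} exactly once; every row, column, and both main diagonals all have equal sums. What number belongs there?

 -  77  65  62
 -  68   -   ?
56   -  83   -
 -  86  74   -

95

The 16 entries sum to 1208, so each line sums to 1208/4 = 302.
The remaining cell in row 1 is (1,1) = 302 − 204 = 98.
Column 2 needs 302; the known cells sum to 231, so (3,2) = 71.
Column 3: 65 + 83 + 74 + ? = 302, so (2,3) = 80.
Using main diagonal: 98 + 68 + 83 + ? → (4,4) = 302 − 249 = 53.
The remaining cell in anti-diagonal is (4,1) = 302 − 213 = 89.
Using row 3: 56 + 71 + 83 + ? → (3,4) = 302 − 210 = 92.
Column 1 needs 302; the known cells sum to 243, so (2,1) = 59.
From column 4, 302 − (62 + 92 + 53) gives (2,4) = 95.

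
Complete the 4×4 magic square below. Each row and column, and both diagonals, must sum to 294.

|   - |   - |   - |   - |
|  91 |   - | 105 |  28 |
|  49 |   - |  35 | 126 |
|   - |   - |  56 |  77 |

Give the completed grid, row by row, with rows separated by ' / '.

Row 2 needs 294; the known cells sum to 224, so (2,2) = 70.
From row 3, 294 − (49 + 35 + 126) gives (3,2) = 84.
From column 3, 294 − (105 + 35 + 56) gives (1,3) = 98.
From column 4, 294 − (28 + 126 + 77) gives (1,4) = 63.
Main diagonal: 70 + 35 + 77 + ? = 294, so (1,1) = 112.
The remaining cell in anti-diagonal is (4,1) = 294 − 252 = 42.
Row 1 must total 294; the given cells sum to 273, so (1,2) = 21.
Row 4 needs 294; the known cells sum to 175, so (4,2) = 119.

112 21 98 63 / 91 70 105 28 / 49 84 35 126 / 42 119 56 77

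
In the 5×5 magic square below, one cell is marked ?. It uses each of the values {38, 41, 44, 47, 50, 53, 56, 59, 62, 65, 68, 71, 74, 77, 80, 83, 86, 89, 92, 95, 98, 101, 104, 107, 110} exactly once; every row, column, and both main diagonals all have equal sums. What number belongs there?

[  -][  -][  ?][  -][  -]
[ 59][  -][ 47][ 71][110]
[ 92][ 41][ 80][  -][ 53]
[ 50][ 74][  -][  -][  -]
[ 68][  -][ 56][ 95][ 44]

The 25 entries sum to 1850, so each line sums to 1850/5 = 370.
Row 2 must total 370; the given cells sum to 287, so (2,2) = 83.
Row 3 must total 370; the given cells sum to 266, so (3,4) = 104.
Row 5 needs 370; the known cells sum to 263, so (5,2) = 107.
The remaining cell in column 1 is (1,1) = 370 − 269 = 101.
The remaining cell in column 2 is (1,2) = 370 − 305 = 65.
Main diagonal needs 370; the known cells sum to 308, so (4,4) = 62.
Anti-diagonal: 71 + 80 + 74 + 68 + ? = 370, so (1,5) = 77.
From column 4, 370 − (71 + 104 + 62 + 95) gives (1,4) = 38.
Column 5 must total 370; the given cells sum to 284, so (4,5) = 86.
Row 1 must total 370; the given cells sum to 281, so (1,3) = 89.

89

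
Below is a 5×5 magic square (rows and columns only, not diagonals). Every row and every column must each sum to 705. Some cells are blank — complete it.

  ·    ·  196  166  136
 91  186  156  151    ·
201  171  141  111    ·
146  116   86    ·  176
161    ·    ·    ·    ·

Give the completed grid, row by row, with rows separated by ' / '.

106 101 196 166 136 / 91 186 156 151 121 / 201 171 141 111 81 / 146 116 86 181 176 / 161 131 126 96 191

Row 2 must total 705; the given cells sum to 584, so (2,5) = 121.
Row 3 needs 705; the known cells sum to 624, so (3,5) = 81.
Using row 4: 146 + 116 + 86 + 176 + ? → (4,4) = 705 − 524 = 181.
The remaining cell in column 1 is (1,1) = 705 − 599 = 106.
Column 3 must total 705; the given cells sum to 579, so (5,3) = 126.
Column 4 must total 705; the given cells sum to 609, so (5,4) = 96.
From column 5, 705 − (136 + 121 + 81 + 176) gives (5,5) = 191.
Row 1: 106 + 196 + 166 + 136 + ? = 705, so (1,2) = 101.
Using row 5: 161 + 126 + 96 + 191 + ? → (5,2) = 705 − 574 = 131.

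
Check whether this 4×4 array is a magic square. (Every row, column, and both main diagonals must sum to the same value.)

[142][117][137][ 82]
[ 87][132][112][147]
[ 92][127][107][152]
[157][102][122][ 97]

Row 1: 142 + 117 + 137 + 82 = 478.
Row 2: 87 + 132 + 112 + 147 = 478.
Row 3: 92 + 127 + 107 + 152 = 478.
Row 4: 157 + 102 + 122 + 97 = 478.
Column 1: 142 + 87 + 92 + 157 = 478.
Column 2: 117 + 132 + 127 + 102 = 478.
Column 3: 137 + 112 + 107 + 122 = 478.
Column 4: 82 + 147 + 152 + 97 = 478.
Main diagonal: 142 + 132 + 107 + 97 = 478.
Anti-diagonal: 82 + 112 + 127 + 157 = 478.
All lines sum to 478.

Yes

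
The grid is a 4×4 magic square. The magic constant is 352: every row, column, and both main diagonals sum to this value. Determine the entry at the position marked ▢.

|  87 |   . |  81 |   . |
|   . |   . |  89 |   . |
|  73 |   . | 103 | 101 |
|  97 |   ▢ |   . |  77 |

99

Using row 3: 73 + 103 + 101 + ? → (3,2) = 352 − 277 = 75.
Using column 1: 87 + 73 + 97 + ? → (2,1) = 352 − 257 = 95.
The remaining cell in column 3 is (4,3) = 352 − 273 = 79.
Main diagonal needs 352; the known cells sum to 267, so (2,2) = 85.
Anti-diagonal must total 352; the given cells sum to 261, so (1,4) = 91.
Row 1: 87 + 81 + 91 + ? = 352, so (1,2) = 93.
Row 2 must total 352; the given cells sum to 269, so (2,4) = 83.
Row 4 needs 352; the known cells sum to 253, so (4,2) = 99.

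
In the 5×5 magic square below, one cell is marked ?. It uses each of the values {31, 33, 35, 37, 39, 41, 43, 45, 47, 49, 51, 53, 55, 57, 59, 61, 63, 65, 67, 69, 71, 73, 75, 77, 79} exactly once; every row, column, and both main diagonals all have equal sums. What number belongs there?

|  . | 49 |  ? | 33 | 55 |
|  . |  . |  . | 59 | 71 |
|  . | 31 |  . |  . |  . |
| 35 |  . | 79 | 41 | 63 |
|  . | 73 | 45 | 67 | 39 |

61

The 25 entries sum to 1375, so each line sums to 1375/5 = 275.
Using row 4: 35 + 79 + 41 + 63 + ? → (4,2) = 275 − 218 = 57.
Row 5: 73 + 45 + 67 + 39 + ? = 275, so (5,1) = 51.
From column 2, 275 − (49 + 31 + 57 + 73) gives (2,2) = 65.
From column 4, 275 − (33 + 59 + 41 + 67) gives (3,4) = 75.
Column 5 must total 275; the given cells sum to 228, so (3,5) = 47.
The remaining cell in anti-diagonal is (3,3) = 275 − 222 = 53.
Row 3: 31 + 53 + 75 + 47 + ? = 275, so (3,1) = 69.
From main diagonal, 275 − (65 + 53 + 41 + 39) gives (1,1) = 77.
The remaining cell in row 1 is (1,3) = 275 − 214 = 61.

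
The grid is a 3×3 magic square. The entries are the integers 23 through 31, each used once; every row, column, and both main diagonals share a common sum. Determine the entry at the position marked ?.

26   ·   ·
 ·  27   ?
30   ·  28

The entries are 23 through 31, which sum to 243, so each line sums to 243/3 = 81.
Row 3 must total 81; the given cells sum to 58, so (3,2) = 23.
Column 1 needs 81; the known cells sum to 56, so (2,1) = 25.
The remaining cell in column 2 is (1,2) = 81 − 50 = 31.
Anti-diagonal needs 81; the known cells sum to 57, so (1,3) = 24.
Row 2 needs 81; the known cells sum to 52, so (2,3) = 29.

29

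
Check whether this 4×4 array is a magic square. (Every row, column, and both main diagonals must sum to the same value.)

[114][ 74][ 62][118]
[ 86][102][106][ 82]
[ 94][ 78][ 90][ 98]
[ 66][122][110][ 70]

No — column 1 sums to 360 but row 2 sums to 376.

Row 1: 114 + 74 + 62 + 118 = 368.
Row 2: 86 + 102 + 106 + 82 = 376.
Row 3: 94 + 78 + 90 + 98 = 360.
Row 4: 66 + 122 + 110 + 70 = 368.
Column 1: 114 + 86 + 94 + 66 = 360.
Column 2: 74 + 102 + 78 + 122 = 376.
Column 3: 62 + 106 + 90 + 110 = 368.
Column 4: 118 + 82 + 98 + 70 = 368.
Main diagonal: 114 + 102 + 90 + 70 = 376.
Anti-diagonal: 118 + 106 + 78 + 66 = 368.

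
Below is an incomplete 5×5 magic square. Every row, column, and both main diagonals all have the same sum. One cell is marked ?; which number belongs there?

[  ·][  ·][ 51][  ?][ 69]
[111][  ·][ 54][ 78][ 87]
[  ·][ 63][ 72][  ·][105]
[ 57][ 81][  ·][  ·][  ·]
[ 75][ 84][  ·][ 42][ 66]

Anti-diagonal is complete and sums to 375; that is the magic constant.
Row 2 needs 375; the known cells sum to 330, so (2,2) = 45.
Using row 5: 75 + 84 + 42 + 66 + ? → (5,3) = 375 − 267 = 108.
Column 2 must total 375; the given cells sum to 273, so (1,2) = 102.
Using column 3: 51 + 54 + 72 + 108 + ? → (4,3) = 375 − 285 = 90.
Column 5: 69 + 87 + 105 + 66 + ? = 375, so (4,5) = 48.
Row 4 needs 375; the known cells sum to 276, so (4,4) = 99.
From main diagonal, 375 − (45 + 72 + 99 + 66) gives (1,1) = 93.
Row 1 needs 375; the known cells sum to 315, so (1,4) = 60.

60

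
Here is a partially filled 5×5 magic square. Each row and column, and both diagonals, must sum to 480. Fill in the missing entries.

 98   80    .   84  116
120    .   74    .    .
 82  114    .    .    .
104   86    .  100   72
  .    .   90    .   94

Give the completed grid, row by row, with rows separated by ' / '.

Row 1 must total 480; the given cells sum to 378, so (1,3) = 102.
Row 4: 104 + 86 + 100 + 72 + ? = 480, so (4,3) = 118.
From column 1, 480 − (98 + 120 + 82 + 104) gives (5,1) = 76.
From column 3, 480 − (102 + 74 + 118 + 90) gives (3,3) = 96.
Main diagonal needs 480; the known cells sum to 388, so (2,2) = 92.
Anti-diagonal needs 480; the known cells sum to 374, so (2,4) = 106.
The remaining cell in row 2 is (2,5) = 480 − 392 = 88.
Using column 2: 80 + 92 + 114 + 86 + ? → (5,2) = 480 − 372 = 108.
Using column 5: 116 + 88 + 72 + 94 + ? → (3,5) = 480 − 370 = 110.
Using row 3: 82 + 114 + 96 + 110 + ? → (3,4) = 480 − 402 = 78.
Using row 5: 76 + 108 + 90 + 94 + ? → (5,4) = 480 − 368 = 112.

98 80 102 84 116 / 120 92 74 106 88 / 82 114 96 78 110 / 104 86 118 100 72 / 76 108 90 112 94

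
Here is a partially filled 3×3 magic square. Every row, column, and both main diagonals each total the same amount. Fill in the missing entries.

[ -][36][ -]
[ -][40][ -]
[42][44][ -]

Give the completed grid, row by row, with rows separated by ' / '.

Column 2 is already complete: 36 + 40 + 44 = 120, so that is the magic constant.
Using row 3: 42 + 44 + ? → (3,3) = 120 − 86 = 34.
The remaining cell in main diagonal is (1,1) = 120 − 74 = 46.
Anti-diagonal must total 120; the given cells sum to 82, so (1,3) = 38.
Column 1: 46 + 42 + ? = 120, so (2,1) = 32.
Column 3: 38 + 34 + ? = 120, so (2,3) = 48.

46 36 38 / 32 40 48 / 42 44 34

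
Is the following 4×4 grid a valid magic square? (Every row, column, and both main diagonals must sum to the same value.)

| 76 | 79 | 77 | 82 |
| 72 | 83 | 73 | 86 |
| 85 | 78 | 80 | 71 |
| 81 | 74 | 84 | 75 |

Yes

Row 1: 76 + 79 + 77 + 82 = 314.
Row 2: 72 + 83 + 73 + 86 = 314.
Row 3: 85 + 78 + 80 + 71 = 314.
Row 4: 81 + 74 + 84 + 75 = 314.
Column 1: 76 + 72 + 85 + 81 = 314.
Column 2: 79 + 83 + 78 + 74 = 314.
Column 3: 77 + 73 + 80 + 84 = 314.
Column 4: 82 + 86 + 71 + 75 = 314.
Main diagonal: 76 + 83 + 80 + 75 = 314.
Anti-diagonal: 82 + 73 + 78 + 81 = 314.
All lines sum to 314.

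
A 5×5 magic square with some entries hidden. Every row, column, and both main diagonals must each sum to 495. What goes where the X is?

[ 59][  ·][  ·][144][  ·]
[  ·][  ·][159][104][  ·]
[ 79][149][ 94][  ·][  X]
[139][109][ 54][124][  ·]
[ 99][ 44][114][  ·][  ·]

Row 4 must total 495; the given cells sum to 426, so (4,5) = 69.
Column 1: 59 + 79 + 139 + 99 + ? = 495, so (2,1) = 119.
Column 3: 159 + 94 + 54 + 114 + ? = 495, so (1,3) = 74.
From anti-diagonal, 495 − (104 + 94 + 109 + 99) gives (1,5) = 89.
Using row 1: 59 + 74 + 144 + 89 + ? → (1,2) = 495 − 366 = 129.
Column 2: 129 + 149 + 109 + 44 + ? = 495, so (2,2) = 64.
The remaining cell in main diagonal is (5,5) = 495 − 341 = 154.
Using row 2: 119 + 64 + 159 + 104 + ? → (2,5) = 495 − 446 = 49.
The remaining cell in row 5 is (5,4) = 495 − 411 = 84.
Using column 4: 144 + 104 + 124 + 84 + ? → (3,4) = 495 − 456 = 39.
The remaining cell in column 5 is (3,5) = 495 − 361 = 134.

134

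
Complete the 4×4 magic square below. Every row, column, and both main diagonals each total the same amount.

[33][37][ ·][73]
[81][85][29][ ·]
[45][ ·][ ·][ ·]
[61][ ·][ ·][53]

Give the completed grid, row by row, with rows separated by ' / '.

33 37 77 73 / 81 85 29 25 / 45 57 49 69 / 61 41 65 53

Column 1 is already complete: 33 + 81 + 45 + 61 = 220, so that is the magic constant.
Row 1: 33 + 37 + 73 + ? = 220, so (1,3) = 77.
Row 2 must total 220; the given cells sum to 195, so (2,4) = 25.
From column 4, 220 − (73 + 25 + 53) gives (3,4) = 69.
Main diagonal: 33 + 85 + 53 + ? = 220, so (3,3) = 49.
Anti-diagonal must total 220; the given cells sum to 163, so (3,2) = 57.
Column 2: 37 + 85 + 57 + ? = 220, so (4,2) = 41.
Column 3 needs 220; the known cells sum to 155, so (4,3) = 65.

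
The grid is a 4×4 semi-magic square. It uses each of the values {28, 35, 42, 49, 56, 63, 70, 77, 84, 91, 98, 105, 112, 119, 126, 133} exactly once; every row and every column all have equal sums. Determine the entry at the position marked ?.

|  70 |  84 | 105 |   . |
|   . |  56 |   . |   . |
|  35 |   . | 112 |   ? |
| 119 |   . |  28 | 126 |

42

The 16 entries sum to 1288, so each line sums to 1288/4 = 322.
Using row 1: 70 + 84 + 105 + ? → (1,4) = 322 − 259 = 63.
From row 4, 322 − (119 + 28 + 126) gives (4,2) = 49.
The remaining cell in column 1 is (2,1) = 322 − 224 = 98.
Using column 2: 84 + 56 + 49 + ? → (3,2) = 322 − 189 = 133.
Column 3: 105 + 112 + 28 + ? = 322, so (2,3) = 77.
The remaining cell in row 2 is (2,4) = 322 − 231 = 91.
Row 3: 35 + 133 + 112 + ? = 322, so (3,4) = 42.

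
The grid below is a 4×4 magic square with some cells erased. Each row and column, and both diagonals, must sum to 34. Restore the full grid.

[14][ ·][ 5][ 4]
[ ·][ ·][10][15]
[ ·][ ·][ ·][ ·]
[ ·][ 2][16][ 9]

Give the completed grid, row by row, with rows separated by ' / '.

Row 1 must total 34; the given cells sum to 23, so (1,2) = 11.
Row 4: 2 + 16 + 9 + ? = 34, so (4,1) = 7.
Column 3 must total 34; the given cells sum to 31, so (3,3) = 3.
Using column 4: 4 + 15 + 9 + ? → (3,4) = 34 − 28 = 6.
Using main diagonal: 14 + 3 + 9 + ? → (2,2) = 34 − 26 = 8.
Anti-diagonal: 4 + 10 + 7 + ? = 34, so (3,2) = 13.
Using row 2: 8 + 10 + 15 + ? → (2,1) = 34 − 33 = 1.
Row 3 needs 34; the known cells sum to 22, so (3,1) = 12.

14 11 5 4 / 1 8 10 15 / 12 13 3 6 / 7 2 16 9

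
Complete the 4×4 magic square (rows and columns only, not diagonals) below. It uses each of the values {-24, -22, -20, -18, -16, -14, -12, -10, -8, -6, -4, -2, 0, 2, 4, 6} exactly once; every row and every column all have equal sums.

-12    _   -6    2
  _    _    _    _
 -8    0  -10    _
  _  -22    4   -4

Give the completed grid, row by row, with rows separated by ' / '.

The 16 entries sum to -144, so each line sums to -144/4 = -36.
Using row 1: -12 + (-6) + 2 + ? → (1,2) = -36 − (-16) = -20.
Row 3: -8 + 0 + (-10) + ? = -36, so (3,4) = -18.
The remaining cell in row 4 is (4,1) = -36 − (-22) = -14.
Column 1 needs -36; the known cells sum to -34, so (2,1) = -2.
Column 2 must total -36; the given cells sum to -42, so (2,2) = 6.
The remaining cell in column 3 is (2,3) = -36 − (-12) = -24.
Using column 4: 2 + (-18) + (-4) + ? → (2,4) = -36 − (-20) = -16.

-12 -20 -6 2 / -2 6 -24 -16 / -8 0 -10 -18 / -14 -22 4 -4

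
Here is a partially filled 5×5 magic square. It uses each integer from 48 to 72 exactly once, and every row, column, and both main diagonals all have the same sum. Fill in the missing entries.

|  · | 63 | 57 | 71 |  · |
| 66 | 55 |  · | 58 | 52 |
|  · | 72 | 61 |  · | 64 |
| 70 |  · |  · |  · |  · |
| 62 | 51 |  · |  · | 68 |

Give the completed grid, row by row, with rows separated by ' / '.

49 63 57 71 60 / 66 55 69 58 52 / 53 72 61 50 64 / 70 59 48 67 56 / 62 51 65 54 68

The entries are 48 through 72, which sum to 1500, so each line sums to 1500/5 = 300.
The remaining cell in row 2 is (2,3) = 300 − 231 = 69.
Column 2 needs 300; the known cells sum to 241, so (4,2) = 59.
Using anti-diagonal: 58 + 61 + 59 + 62 + ? → (1,5) = 300 − 240 = 60.
Row 1 must total 300; the given cells sum to 251, so (1,1) = 49.
The remaining cell in column 1 is (3,1) = 300 − 247 = 53.
Column 5 needs 300; the known cells sum to 244, so (4,5) = 56.
From main diagonal, 300 − (49 + 55 + 61 + 68) gives (4,4) = 67.
Row 3 must total 300; the given cells sum to 250, so (3,4) = 50.
The remaining cell in row 4 is (4,3) = 300 − 252 = 48.
Using column 3: 57 + 69 + 61 + 48 + ? → (5,3) = 300 − 235 = 65.
The remaining cell in column 4 is (5,4) = 300 − 246 = 54.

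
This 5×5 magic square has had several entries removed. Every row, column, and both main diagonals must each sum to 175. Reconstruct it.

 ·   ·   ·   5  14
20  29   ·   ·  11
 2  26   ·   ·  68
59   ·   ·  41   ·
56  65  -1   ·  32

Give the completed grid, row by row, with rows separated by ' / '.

38 47 71 5 14 / 20 29 53 62 11 / 2 26 35 44 68 / 59 8 17 41 50 / 56 65 -1 23 32

Row 5 needs 175; the known cells sum to 152, so (5,4) = 23.
From column 1, 175 − (20 + 2 + 59 + 56) gives (1,1) = 38.
Column 5: 14 + 11 + 68 + 32 + ? = 175, so (4,5) = 50.
Main diagonal must total 175; the given cells sum to 140, so (3,3) = 35.
Using row 3: 2 + 26 + 35 + 68 + ? → (3,4) = 175 − 131 = 44.
Column 4 needs 175; the known cells sum to 113, so (2,4) = 62.
Anti-diagonal: 14 + 62 + 35 + 56 + ? = 175, so (4,2) = 8.
Using row 2: 20 + 29 + 62 + 11 + ? → (2,3) = 175 − 122 = 53.
Row 4 needs 175; the known cells sum to 158, so (4,3) = 17.
Column 2 must total 175; the given cells sum to 128, so (1,2) = 47.
From column 3, 175 − (53 + 35 + 17 + (-1)) gives (1,3) = 71.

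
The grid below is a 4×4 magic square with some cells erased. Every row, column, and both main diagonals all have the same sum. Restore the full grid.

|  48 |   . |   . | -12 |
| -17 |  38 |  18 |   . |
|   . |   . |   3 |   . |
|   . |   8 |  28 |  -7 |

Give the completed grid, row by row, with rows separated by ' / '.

Main diagonal is already complete: 48 + 38 + 3 + -7 = 82, so that is the magic constant.
Row 2 must total 82; the given cells sum to 39, so (2,4) = 43.
Row 4: 8 + 28 + (-7) + ? = 82, so (4,1) = 53.
From column 1, 82 − (48 + (-17) + 53) gives (3,1) = -2.
Column 3: 18 + 3 + 28 + ? = 82, so (1,3) = 33.
Column 4 must total 82; the given cells sum to 24, so (3,4) = 58.
From anti-diagonal, 82 − (-12 + 18 + 53) gives (3,2) = 23.
The remaining cell in row 1 is (1,2) = 82 − 69 = 13.

48 13 33 -12 / -17 38 18 43 / -2 23 3 58 / 53 8 28 -7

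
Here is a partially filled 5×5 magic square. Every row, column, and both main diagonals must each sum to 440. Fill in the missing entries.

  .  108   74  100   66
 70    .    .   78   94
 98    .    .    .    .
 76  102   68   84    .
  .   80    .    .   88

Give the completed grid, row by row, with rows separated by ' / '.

Using row 1: 108 + 74 + 100 + 66 + ? → (1,1) = 440 − 348 = 92.
The remaining cell in row 4 is (4,5) = 440 − 330 = 110.
Using column 1: 92 + 70 + 98 + 76 + ? → (5,1) = 440 − 336 = 104.
Column 5: 66 + 94 + 110 + 88 + ? = 440, so (3,5) = 82.
Anti-diagonal needs 440; the known cells sum to 350, so (3,3) = 90.
From main diagonal, 440 − (92 + 90 + 84 + 88) gives (2,2) = 86.
The remaining cell in row 2 is (2,3) = 440 − 328 = 112.
Column 2 must total 440; the given cells sum to 376, so (3,2) = 64.
The remaining cell in column 3 is (5,3) = 440 − 344 = 96.
The remaining cell in row 3 is (3,4) = 440 − 334 = 106.
Row 5: 104 + 80 + 96 + 88 + ? = 440, so (5,4) = 72.

92 108 74 100 66 / 70 86 112 78 94 / 98 64 90 106 82 / 76 102 68 84 110 / 104 80 96 72 88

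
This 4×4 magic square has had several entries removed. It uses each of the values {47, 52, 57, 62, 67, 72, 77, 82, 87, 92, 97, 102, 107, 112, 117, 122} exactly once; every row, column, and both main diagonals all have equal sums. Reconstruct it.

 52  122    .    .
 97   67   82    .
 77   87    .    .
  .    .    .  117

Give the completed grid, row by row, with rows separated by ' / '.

The 16 entries sum to 1352, so each line sums to 1352/4 = 338.
Using row 2: 97 + 67 + 82 + ? → (2,4) = 338 − 246 = 92.
Column 1: 52 + 97 + 77 + ? = 338, so (4,1) = 112.
Column 2: 122 + 67 + 87 + ? = 338, so (4,2) = 62.
From main diagonal, 338 − (52 + 67 + 117) gives (3,3) = 102.
Anti-diagonal must total 338; the given cells sum to 281, so (1,4) = 57.
Using row 1: 52 + 122 + 57 + ? → (1,3) = 338 − 231 = 107.
Using row 3: 77 + 87 + 102 + ? → (3,4) = 338 − 266 = 72.
Row 4 needs 338; the known cells sum to 291, so (4,3) = 47.

52 122 107 57 / 97 67 82 92 / 77 87 102 72 / 112 62 47 117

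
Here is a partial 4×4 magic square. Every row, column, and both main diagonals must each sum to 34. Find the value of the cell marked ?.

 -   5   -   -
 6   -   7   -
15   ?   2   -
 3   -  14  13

16

Using row 4: 3 + 14 + 13 + ? → (4,2) = 34 − 30 = 4.
The remaining cell in column 1 is (1,1) = 34 − 24 = 10.
Column 3 needs 34; the known cells sum to 23, so (1,3) = 11.
The remaining cell in main diagonal is (2,2) = 34 − 25 = 9.
The remaining cell in row 1 is (1,4) = 34 − 26 = 8.
The remaining cell in row 2 is (2,4) = 34 − 22 = 12.
From column 2, 34 − (5 + 9 + 4) gives (3,2) = 16.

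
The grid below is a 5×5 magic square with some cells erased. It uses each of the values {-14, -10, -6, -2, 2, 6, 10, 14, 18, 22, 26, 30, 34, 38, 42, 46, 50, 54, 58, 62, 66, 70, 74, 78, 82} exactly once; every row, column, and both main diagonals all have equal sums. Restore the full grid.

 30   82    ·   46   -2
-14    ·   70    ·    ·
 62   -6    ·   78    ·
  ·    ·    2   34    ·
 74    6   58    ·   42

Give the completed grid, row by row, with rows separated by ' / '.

30 82 14 46 -2 / -14 38 70 22 54 / 62 -6 26 78 10 / 18 50 2 34 66 / 74 6 58 -10 42

The 25 entries sum to 850, so each line sums to 850/5 = 170.
Row 1: 30 + 82 + 46 + (-2) + ? = 170, so (1,3) = 14.
The remaining cell in row 5 is (5,4) = 170 − 180 = -10.
Column 1 needs 170; the known cells sum to 152, so (4,1) = 18.
Column 3: 14 + 70 + 2 + 58 + ? = 170, so (3,3) = 26.
Using column 4: 46 + 78 + 34 + (-10) + ? → (2,4) = 170 − 148 = 22.
The remaining cell in main diagonal is (2,2) = 170 − 132 = 38.
From anti-diagonal, 170 − (-2 + 22 + 26 + 74) gives (4,2) = 50.
Row 2: -14 + 38 + 70 + 22 + ? = 170, so (2,5) = 54.
Row 3 must total 170; the given cells sum to 160, so (3,5) = 10.
Row 4 must total 170; the given cells sum to 104, so (4,5) = 66.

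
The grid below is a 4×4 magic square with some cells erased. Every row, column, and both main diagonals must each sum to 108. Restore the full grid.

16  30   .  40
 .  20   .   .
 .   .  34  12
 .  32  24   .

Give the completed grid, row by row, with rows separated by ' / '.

16 30 22 40 / 42 20 28 18 / 36 26 34 12 / 14 32 24 38

From row 1, 108 − (16 + 30 + 40) gives (1,3) = 22.
Column 2 must total 108; the given cells sum to 82, so (3,2) = 26.
Column 3: 22 + 34 + 24 + ? = 108, so (2,3) = 28.
Main diagonal: 16 + 20 + 34 + ? = 108, so (4,4) = 38.
Anti-diagonal must total 108; the given cells sum to 94, so (4,1) = 14.
Row 3: 26 + 34 + 12 + ? = 108, so (3,1) = 36.
Column 1 must total 108; the given cells sum to 66, so (2,1) = 42.
Column 4: 40 + 12 + 38 + ? = 108, so (2,4) = 18.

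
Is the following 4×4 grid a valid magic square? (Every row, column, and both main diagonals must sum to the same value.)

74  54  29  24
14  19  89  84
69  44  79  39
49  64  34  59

Row 1: 74 + 54 + 29 + 24 = 181.
Row 2: 14 + 19 + 89 + 84 = 206.
Row 3: 69 + 44 + 79 + 39 = 231.
Row 4: 49 + 64 + 34 + 59 = 206.
Column 1: 74 + 14 + 69 + 49 = 206.
Column 2: 54 + 19 + 44 + 64 = 181.
Column 3: 29 + 89 + 79 + 34 = 231.
Column 4: 24 + 84 + 39 + 59 = 206.
Main diagonal: 74 + 19 + 79 + 59 = 231.
Anti-diagonal: 24 + 89 + 44 + 49 = 206.

No — row 1 sums to 181 but column 1 sums to 206.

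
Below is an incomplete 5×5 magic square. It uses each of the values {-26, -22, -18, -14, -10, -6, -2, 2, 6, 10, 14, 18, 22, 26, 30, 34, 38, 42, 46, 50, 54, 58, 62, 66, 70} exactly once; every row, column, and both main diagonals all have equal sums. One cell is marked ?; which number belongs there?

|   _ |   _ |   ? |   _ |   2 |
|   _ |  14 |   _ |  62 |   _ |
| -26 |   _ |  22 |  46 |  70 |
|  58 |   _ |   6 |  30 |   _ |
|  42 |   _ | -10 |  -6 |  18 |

The 25 entries sum to 550, so each line sums to 550/5 = 110.
Row 3 needs 110; the known cells sum to 112, so (3,2) = -2.
Using row 5: 42 + (-10) + (-6) + 18 + ? → (5,2) = 110 − 44 = 66.
Column 4 must total 110; the given cells sum to 132, so (1,4) = -22.
Main diagonal must total 110; the given cells sum to 84, so (1,1) = 26.
Anti-diagonal needs 110; the known cells sum to 128, so (4,2) = -18.
Row 4: 58 + (-18) + 6 + 30 + ? = 110, so (4,5) = 34.
Column 1: 26 + (-26) + 58 + 42 + ? = 110, so (2,1) = 10.
Column 2 must total 110; the given cells sum to 60, so (1,2) = 50.
Using column 5: 2 + 70 + 34 + 18 + ? → (2,5) = 110 − 124 = -14.
Row 1: 26 + 50 + (-22) + 2 + ? = 110, so (1,3) = 54.

54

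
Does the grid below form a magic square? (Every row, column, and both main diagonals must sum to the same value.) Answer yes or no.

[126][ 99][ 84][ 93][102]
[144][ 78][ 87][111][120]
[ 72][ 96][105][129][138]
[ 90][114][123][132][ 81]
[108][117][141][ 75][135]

No — row 1 sums to 504 but row 4 sums to 540.

Row 1: 126 + 99 + 84 + 93 + 102 = 504.
Row 2: 144 + 78 + 87 + 111 + 120 = 540.
Row 3: 72 + 96 + 105 + 129 + 138 = 540.
Row 4: 90 + 114 + 123 + 132 + 81 = 540.
Row 5: 108 + 117 + 141 + 75 + 135 = 576.
Column 1: 126 + 144 + 72 + 90 + 108 = 540.
Column 2: 99 + 78 + 96 + 114 + 117 = 504.
Column 3: 84 + 87 + 105 + 123 + 141 = 540.
Column 4: 93 + 111 + 129 + 132 + 75 = 540.
Column 5: 102 + 120 + 138 + 81 + 135 = 576.
Main diagonal: 126 + 78 + 105 + 132 + 135 = 576.
Anti-diagonal: 102 + 111 + 105 + 114 + 108 = 540.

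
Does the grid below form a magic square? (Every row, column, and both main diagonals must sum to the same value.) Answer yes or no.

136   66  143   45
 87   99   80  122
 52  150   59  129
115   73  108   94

Row 1: 136 + 66 + 143 + 45 = 390.
Row 2: 87 + 99 + 80 + 122 = 388.
Row 3: 52 + 150 + 59 + 129 = 390.
Row 4: 115 + 73 + 108 + 94 = 390.
Column 1: 136 + 87 + 52 + 115 = 390.
Column 2: 66 + 99 + 150 + 73 = 388.
Column 3: 143 + 80 + 59 + 108 = 390.
Column 4: 45 + 122 + 129 + 94 = 390.
Main diagonal: 136 + 99 + 59 + 94 = 388.
Anti-diagonal: 45 + 80 + 150 + 115 = 390.

No — row 2 sums to 388 but column 1 sums to 390.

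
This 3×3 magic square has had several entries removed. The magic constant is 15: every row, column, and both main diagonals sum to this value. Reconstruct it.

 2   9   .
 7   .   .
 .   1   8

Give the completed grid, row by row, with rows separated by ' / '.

2 9 4 / 7 5 3 / 6 1 8

Row 1: 2 + 9 + ? = 15, so (1,3) = 4.
The remaining cell in row 3 is (3,1) = 15 − 9 = 6.
The remaining cell in column 2 is (2,2) = 15 − 10 = 5.
Column 3 must total 15; the given cells sum to 12, so (2,3) = 3.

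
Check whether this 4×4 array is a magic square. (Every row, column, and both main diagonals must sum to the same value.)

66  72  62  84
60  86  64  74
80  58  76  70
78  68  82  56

Row 1: 66 + 72 + 62 + 84 = 284.
Row 2: 60 + 86 + 64 + 74 = 284.
Row 3: 80 + 58 + 76 + 70 = 284.
Row 4: 78 + 68 + 82 + 56 = 284.
Column 1: 66 + 60 + 80 + 78 = 284.
Column 2: 72 + 86 + 58 + 68 = 284.
Column 3: 62 + 64 + 76 + 82 = 284.
Column 4: 84 + 74 + 70 + 56 = 284.
Main diagonal: 66 + 86 + 76 + 56 = 284.
Anti-diagonal: 84 + 64 + 58 + 78 = 284.
All lines sum to 284.

Yes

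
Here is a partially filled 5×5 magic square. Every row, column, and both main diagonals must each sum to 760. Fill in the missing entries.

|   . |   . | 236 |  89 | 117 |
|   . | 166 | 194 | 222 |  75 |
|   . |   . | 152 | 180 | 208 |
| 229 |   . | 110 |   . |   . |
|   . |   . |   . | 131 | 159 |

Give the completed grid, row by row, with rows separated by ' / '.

The remaining cell in row 2 is (2,1) = 760 − 657 = 103.
Column 3: 236 + 194 + 152 + 110 + ? = 760, so (5,3) = 68.
Column 4 needs 760; the known cells sum to 622, so (4,4) = 138.
Column 5: 117 + 75 + 208 + 159 + ? = 760, so (4,5) = 201.
Main diagonal needs 760; the known cells sum to 615, so (1,1) = 145.
Using row 1: 145 + 236 + 89 + 117 + ? → (1,2) = 760 − 587 = 173.
The remaining cell in row 4 is (4,2) = 760 − 678 = 82.
Using anti-diagonal: 117 + 222 + 152 + 82 + ? → (5,1) = 760 − 573 = 187.
Row 5 must total 760; the given cells sum to 545, so (5,2) = 215.
Using column 1: 145 + 103 + 229 + 187 + ? → (3,1) = 760 − 664 = 96.
Column 2: 173 + 166 + 82 + 215 + ? = 760, so (3,2) = 124.

145 173 236 89 117 / 103 166 194 222 75 / 96 124 152 180 208 / 229 82 110 138 201 / 187 215 68 131 159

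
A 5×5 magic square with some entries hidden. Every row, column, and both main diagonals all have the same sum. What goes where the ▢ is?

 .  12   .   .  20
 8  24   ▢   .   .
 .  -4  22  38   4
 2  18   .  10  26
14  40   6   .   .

0

Column 2 is complete and sums to 90; that is the magic constant.
The remaining cell in row 3 is (3,1) = 90 − 60 = 30.
Row 4 must total 90; the given cells sum to 56, so (4,3) = 34.
Column 1 needs 90; the known cells sum to 54, so (1,1) = 36.
The remaining cell in main diagonal is (5,5) = 90 − 92 = -2.
Anti-diagonal must total 90; the given cells sum to 74, so (2,4) = 16.
The remaining cell in row 5 is (5,4) = 90 − 58 = 32.
Column 4 must total 90; the given cells sum to 96, so (1,4) = -6.
Column 5: 20 + 4 + 26 + (-2) + ? = 90, so (2,5) = 42.
Row 1 must total 90; the given cells sum to 62, so (1,3) = 28.
Row 2 needs 90; the known cells sum to 90, so (2,3) = 0.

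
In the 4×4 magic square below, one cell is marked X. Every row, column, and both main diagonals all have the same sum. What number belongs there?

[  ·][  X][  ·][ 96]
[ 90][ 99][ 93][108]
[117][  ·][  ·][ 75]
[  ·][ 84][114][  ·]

87

Row 2 is complete and sums to 390; that is the magic constant.
Column 4: 96 + 108 + 75 + ? = 390, so (4,4) = 111.
Row 4 must total 390; the given cells sum to 309, so (4,1) = 81.
Column 1: 90 + 117 + 81 + ? = 390, so (1,1) = 102.
From main diagonal, 390 − (102 + 99 + 111) gives (3,3) = 78.
Anti-diagonal: 96 + 93 + 81 + ? = 390, so (3,2) = 120.
Column 2 needs 390; the known cells sum to 303, so (1,2) = 87.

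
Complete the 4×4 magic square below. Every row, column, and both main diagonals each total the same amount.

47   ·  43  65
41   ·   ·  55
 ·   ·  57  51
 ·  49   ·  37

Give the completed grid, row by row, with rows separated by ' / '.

Column 4 is already complete: 65 + 55 + 51 + 37 = 208, so that is the magic constant.
Row 1: 47 + 43 + 65 + ? = 208, so (1,2) = 53.
The remaining cell in main diagonal is (2,2) = 208 − 141 = 67.
Using row 2: 41 + 67 + 55 + ? → (2,3) = 208 − 163 = 45.
Column 2 needs 208; the known cells sum to 169, so (3,2) = 39.
The remaining cell in column 3 is (4,3) = 208 − 145 = 63.
From anti-diagonal, 208 − (65 + 45 + 39) gives (4,1) = 59.
Row 3: 39 + 57 + 51 + ? = 208, so (3,1) = 61.

47 53 43 65 / 41 67 45 55 / 61 39 57 51 / 59 49 63 37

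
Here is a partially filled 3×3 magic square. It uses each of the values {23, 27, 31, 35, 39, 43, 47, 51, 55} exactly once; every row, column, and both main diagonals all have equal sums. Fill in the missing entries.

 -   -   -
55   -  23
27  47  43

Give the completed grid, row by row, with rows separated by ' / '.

The 9 entries sum to 351, so each line sums to 351/3 = 117.
The remaining cell in row 2 is (2,2) = 117 − 78 = 39.
Column 1 needs 117; the known cells sum to 82, so (1,1) = 35.
From column 2, 117 − (39 + 47) gives (1,2) = 31.
The remaining cell in column 3 is (1,3) = 117 − 66 = 51.

35 31 51 / 55 39 23 / 27 47 43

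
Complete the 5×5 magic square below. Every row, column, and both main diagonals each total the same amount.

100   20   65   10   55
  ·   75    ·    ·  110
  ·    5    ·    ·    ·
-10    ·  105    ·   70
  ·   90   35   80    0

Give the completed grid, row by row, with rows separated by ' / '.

Row 1 is already complete: 100 + 20 + 65 + 10 + 55 = 250, so that is the magic constant.
Row 5 must total 250; the given cells sum to 205, so (5,1) = 45.
Column 2: 20 + 75 + 5 + 90 + ? = 250, so (4,2) = 60.
Using column 5: 55 + 110 + 70 + 0 + ? → (3,5) = 250 − 235 = 15.
Row 4 must total 250; the given cells sum to 225, so (4,4) = 25.
From main diagonal, 250 − (100 + 75 + 25 + 0) gives (3,3) = 50.
The remaining cell in anti-diagonal is (2,4) = 250 − 210 = 40.
Column 3 needs 250; the known cells sum to 255, so (2,3) = -5.
Column 4 must total 250; the given cells sum to 155, so (3,4) = 95.
Row 2 needs 250; the known cells sum to 220, so (2,1) = 30.
The remaining cell in row 3 is (3,1) = 250 − 165 = 85.

100 20 65 10 55 / 30 75 -5 40 110 / 85 5 50 95 15 / -10 60 105 25 70 / 45 90 35 80 0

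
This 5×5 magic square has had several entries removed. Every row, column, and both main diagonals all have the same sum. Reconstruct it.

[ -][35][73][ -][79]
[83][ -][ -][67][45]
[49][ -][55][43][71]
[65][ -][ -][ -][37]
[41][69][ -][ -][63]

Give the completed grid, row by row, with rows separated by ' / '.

Column 5 is already complete: 79 + 45 + 71 + 37 + 63 = 295, so that is the magic constant.
Using row 3: 49 + 55 + 43 + 71 + ? → (3,2) = 295 − 218 = 77.
Column 1: 83 + 49 + 65 + 41 + ? = 295, so (1,1) = 57.
Anti-diagonal needs 295; the known cells sum to 242, so (4,2) = 53.
Row 1: 57 + 35 + 73 + 79 + ? = 295, so (1,4) = 51.
Column 2 must total 295; the given cells sum to 234, so (2,2) = 61.
The remaining cell in main diagonal is (4,4) = 295 − 236 = 59.
Row 2 must total 295; the given cells sum to 256, so (2,3) = 39.
Using row 4: 65 + 53 + 59 + 37 + ? → (4,3) = 295 − 214 = 81.
Column 3: 73 + 39 + 55 + 81 + ? = 295, so (5,3) = 47.
Column 4 needs 295; the known cells sum to 220, so (5,4) = 75.

57 35 73 51 79 / 83 61 39 67 45 / 49 77 55 43 71 / 65 53 81 59 37 / 41 69 47 75 63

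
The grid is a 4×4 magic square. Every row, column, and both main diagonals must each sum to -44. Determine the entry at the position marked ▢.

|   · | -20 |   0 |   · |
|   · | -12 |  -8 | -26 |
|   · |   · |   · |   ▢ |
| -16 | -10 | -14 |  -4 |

Using row 2: -12 + (-8) + (-26) + ? → (2,1) = -44 − (-46) = 2.
The remaining cell in column 2 is (3,2) = -44 − (-42) = -2.
Column 3 must total -44; the given cells sum to -22, so (3,3) = -22.
Main diagonal: -12 + (-22) + (-4) + ? = -44, so (1,1) = -6.
Anti-diagonal: -8 + (-2) + (-16) + ? = -44, so (1,4) = -18.
The remaining cell in column 1 is (3,1) = -44 − (-20) = -24.
Using column 4: -18 + (-26) + (-4) + ? → (3,4) = -44 − (-48) = 4.

4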